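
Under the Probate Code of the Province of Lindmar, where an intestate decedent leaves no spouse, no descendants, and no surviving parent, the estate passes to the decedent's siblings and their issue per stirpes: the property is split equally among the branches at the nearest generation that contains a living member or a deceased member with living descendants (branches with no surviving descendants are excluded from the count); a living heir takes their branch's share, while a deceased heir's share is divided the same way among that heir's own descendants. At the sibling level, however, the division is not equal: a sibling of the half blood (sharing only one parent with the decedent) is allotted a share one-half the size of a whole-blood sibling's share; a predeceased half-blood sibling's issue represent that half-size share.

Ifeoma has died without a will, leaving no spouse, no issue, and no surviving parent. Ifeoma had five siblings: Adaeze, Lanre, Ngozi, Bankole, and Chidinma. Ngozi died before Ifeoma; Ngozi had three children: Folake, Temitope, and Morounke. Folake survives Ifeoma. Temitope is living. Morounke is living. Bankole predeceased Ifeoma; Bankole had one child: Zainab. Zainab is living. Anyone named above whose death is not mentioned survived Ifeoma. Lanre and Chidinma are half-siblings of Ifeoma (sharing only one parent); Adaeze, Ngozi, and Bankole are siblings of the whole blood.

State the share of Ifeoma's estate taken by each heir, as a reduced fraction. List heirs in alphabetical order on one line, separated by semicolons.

No spouse, descendants, or parent survives, so the estate passes to Ifeoma's siblings per stirpes.
Half-blood siblings count for one-half the weight of whole-blood siblings at the initial division.
Dividing 1 in proportion to weights (total weight 4): Adaeze (weight 1) → 1/4; Lanre (weight 1/2) → 1/8; Ngozi (weight 1) → 1/4; Bankole (weight 1) → 1/4; Chidinma (weight 1/2) → 1/8.
Adaeze is living and takes 1/4.
Lanre is living and takes 1/8.
Ngozi predeceased; the 1/4 allotted to Ngozi's branch passes to Ngozi's issue by representation.
The 1/4 is divided into 3 equal shares of 1/12 among Folake, Temitope, Morounke.
Folake is living and takes 1/12.
Temitope is living and takes 1/12.
Morounke is living and takes 1/12.
Bankole predeceased; the 1/4 allotted to Bankole's branch passes to Bankole's issue by representation.
Zainab is the sole taker at this level and receives the full 1/4.
Chidinma is living and takes 1/8.

Adaeze 1/4; Chidinma 1/8; Folake 1/12; Lanre 1/8; Morounke 1/12; Temitope 1/12; Zainab 1/4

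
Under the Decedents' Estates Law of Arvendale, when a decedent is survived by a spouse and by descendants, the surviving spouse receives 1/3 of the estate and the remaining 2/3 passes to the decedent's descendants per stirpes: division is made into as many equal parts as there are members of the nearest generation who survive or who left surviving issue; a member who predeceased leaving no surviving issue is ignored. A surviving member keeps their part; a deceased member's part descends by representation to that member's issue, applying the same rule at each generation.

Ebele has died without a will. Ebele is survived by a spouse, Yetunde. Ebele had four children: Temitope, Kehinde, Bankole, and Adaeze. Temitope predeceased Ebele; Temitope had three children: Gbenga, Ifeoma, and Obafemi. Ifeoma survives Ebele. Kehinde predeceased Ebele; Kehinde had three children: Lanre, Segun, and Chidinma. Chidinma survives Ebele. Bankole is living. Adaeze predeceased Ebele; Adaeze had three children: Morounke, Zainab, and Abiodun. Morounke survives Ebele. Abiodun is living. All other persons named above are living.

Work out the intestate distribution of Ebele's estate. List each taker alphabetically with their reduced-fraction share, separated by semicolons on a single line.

Abiodun 1/18; Bankole 1/6; Chidinma 1/18; Gbenga 1/18; Ifeoma 1/18; Lanre 1/18; Morounke 1/18; Obafemi 1/18; Segun 1/18; Yetunde 1/3; Zainab 1/18

Yetunde, as surviving spouse, takes 1/3.
The remaining 2/3 passes to Ebele's descendants per stirpes.
The 2/3 is divided into 4 equal shares of 1/6 among Temitope, Kehinde, Bankole, Adaeze.
Temitope predeceased; the 1/6 allotted to Temitope's branch passes to Temitope's issue by representation.
The 1/6 is divided into 3 equal shares of 1/18 among Gbenga, Ifeoma, Obafemi.
Gbenga is living and takes 1/18.
Ifeoma is living and takes 1/18.
Obafemi is living and takes 1/18.
Kehinde predeceased; the 1/6 allotted to Kehinde's branch passes to Kehinde's issue by representation.
The 1/6 is divided into 3 equal shares of 1/18 among Lanre, Segun, Chidinma.
Lanre is living and takes 1/18.
Segun is living and takes 1/18.
Chidinma is living and takes 1/18.
Bankole is living and takes 1/6.
Adaeze predeceased; the 1/6 allotted to Adaeze's branch passes to Adaeze's issue by representation.
The 1/6 is divided into 3 equal shares of 1/18 among Morounke, Zainab, Abiodun.
Morounke is living and takes 1/18.
Zainab is living and takes 1/18.
Abiodun is living and takes 1/18.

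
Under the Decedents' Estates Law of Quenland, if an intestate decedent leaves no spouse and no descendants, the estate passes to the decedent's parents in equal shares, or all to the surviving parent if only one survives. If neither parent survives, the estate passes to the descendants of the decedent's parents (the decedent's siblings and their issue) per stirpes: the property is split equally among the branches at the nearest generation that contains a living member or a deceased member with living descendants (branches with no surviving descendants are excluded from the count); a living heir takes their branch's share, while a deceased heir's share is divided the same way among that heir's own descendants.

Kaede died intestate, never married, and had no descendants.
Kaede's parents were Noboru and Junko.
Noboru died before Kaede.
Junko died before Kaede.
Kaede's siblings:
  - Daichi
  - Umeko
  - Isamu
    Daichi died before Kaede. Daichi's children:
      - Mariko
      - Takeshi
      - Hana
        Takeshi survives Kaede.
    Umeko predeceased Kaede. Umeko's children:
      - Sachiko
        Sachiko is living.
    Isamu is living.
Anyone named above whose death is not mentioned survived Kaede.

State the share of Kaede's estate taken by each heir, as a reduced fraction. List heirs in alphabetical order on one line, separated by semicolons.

Neither parent survives and there are no descendants, so the estate passes to Kaede's siblings and their issue per stirpes.
The estate is divided into 3 equal shares of 1/3 among Daichi, Umeko, Isamu.
Daichi predeceased; the 1/3 allotted to Daichi's branch passes to Daichi's issue by representation.
The 1/3 is divided into 3 equal shares of 1/9 among Mariko, Takeshi, Hana.
Mariko is living and takes 1/9.
Takeshi is living and takes 1/9.
Hana is living and takes 1/9.
Umeko predeceased; the 1/3 allotted to Umeko's branch passes to Umeko's issue by representation.
Sachiko is the sole taker at this level and receives the full 1/3.
Isamu is living and takes 1/3.

Hana 1/9; Isamu 1/3; Mariko 1/9; Sachiko 1/3; Takeshi 1/9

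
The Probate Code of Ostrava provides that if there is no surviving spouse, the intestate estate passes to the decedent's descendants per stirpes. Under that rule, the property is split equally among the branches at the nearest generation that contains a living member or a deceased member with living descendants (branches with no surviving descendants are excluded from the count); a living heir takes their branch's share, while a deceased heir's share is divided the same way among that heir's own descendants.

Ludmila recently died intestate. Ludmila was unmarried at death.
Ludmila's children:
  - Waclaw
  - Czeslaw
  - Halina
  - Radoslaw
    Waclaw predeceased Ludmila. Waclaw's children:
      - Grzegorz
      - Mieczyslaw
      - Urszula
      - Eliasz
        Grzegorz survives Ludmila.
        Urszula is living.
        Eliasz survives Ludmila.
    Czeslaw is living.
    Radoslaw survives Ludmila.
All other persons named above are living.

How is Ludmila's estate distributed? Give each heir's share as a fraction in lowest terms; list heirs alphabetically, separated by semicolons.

Czeslaw 1/4; Eliasz 1/16; Grzegorz 1/16; Halina 1/4; Mieczyslaw 1/16; Radoslaw 1/4; Urszula 1/16

There is no surviving spouse, so the entire estate passes to Ludmila's descendants per stirpes.
The estate is divided into 4 equal shares of 1/4 among Waclaw, Czeslaw, Halina, Radoslaw.
Waclaw predeceased; the 1/4 allotted to Waclaw's branch passes to Waclaw's issue by representation.
The 1/4 is divided into 4 equal shares of 1/16 among Grzegorz, Mieczyslaw, Urszula, Eliasz.
Grzegorz is living and takes 1/16.
Mieczyslaw is living and takes 1/16.
Urszula is living and takes 1/16.
Eliasz is living and takes 1/16.
Czeslaw is living and takes 1/4.
Halina is living and takes 1/4.
Radoslaw is living and takes 1/4.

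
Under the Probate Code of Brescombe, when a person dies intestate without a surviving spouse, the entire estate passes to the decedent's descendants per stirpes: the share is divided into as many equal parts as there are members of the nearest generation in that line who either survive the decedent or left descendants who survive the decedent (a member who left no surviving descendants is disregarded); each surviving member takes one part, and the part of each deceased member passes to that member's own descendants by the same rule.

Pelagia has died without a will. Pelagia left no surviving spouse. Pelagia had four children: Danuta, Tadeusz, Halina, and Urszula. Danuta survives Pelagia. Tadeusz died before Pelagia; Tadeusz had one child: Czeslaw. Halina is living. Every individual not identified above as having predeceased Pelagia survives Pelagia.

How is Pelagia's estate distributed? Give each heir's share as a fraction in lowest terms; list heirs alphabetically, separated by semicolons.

Czeslaw 1/4; Danuta 1/4; Halina 1/4; Urszula 1/4

There is no surviving spouse, so the entire estate passes to Pelagia's descendants per stirpes.
The estate is divided into 4 equal shares of 1/4 among Danuta, Tadeusz, Halina, Urszula.
Danuta is living and takes 1/4.
Tadeusz predeceased; the 1/4 allotted to Tadeusz's branch passes to Tadeusz's issue by representation.
Czeslaw is the sole taker at this level and receives the full 1/4.
Halina is living and takes 1/4.
Urszula is living and takes 1/4.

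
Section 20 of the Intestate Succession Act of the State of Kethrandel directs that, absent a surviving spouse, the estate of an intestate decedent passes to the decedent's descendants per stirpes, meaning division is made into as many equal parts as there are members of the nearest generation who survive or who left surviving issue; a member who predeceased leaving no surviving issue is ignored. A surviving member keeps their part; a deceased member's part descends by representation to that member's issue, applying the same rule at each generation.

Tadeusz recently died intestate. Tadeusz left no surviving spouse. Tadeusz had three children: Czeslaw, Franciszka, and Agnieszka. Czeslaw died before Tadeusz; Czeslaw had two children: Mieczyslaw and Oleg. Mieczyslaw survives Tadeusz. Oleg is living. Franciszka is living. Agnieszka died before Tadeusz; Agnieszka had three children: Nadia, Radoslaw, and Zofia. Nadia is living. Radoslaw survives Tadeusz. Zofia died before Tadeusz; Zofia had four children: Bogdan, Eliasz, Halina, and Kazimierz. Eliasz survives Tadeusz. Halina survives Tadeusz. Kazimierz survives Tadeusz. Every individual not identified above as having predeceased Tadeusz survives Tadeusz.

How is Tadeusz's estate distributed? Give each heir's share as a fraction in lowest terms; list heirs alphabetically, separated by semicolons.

There is no surviving spouse, so the entire estate passes to Tadeusz's descendants per stirpes.
The estate is divided into 3 equal shares of 1/3 among Czeslaw, Franciszka, Agnieszka.
Czeslaw predeceased; the 1/3 allotted to Czeslaw's branch passes to Czeslaw's issue by representation.
The 1/3 is divided into 2 equal shares of 1/6 among Mieczyslaw, Oleg.
Mieczyslaw is living and takes 1/6.
Oleg is living and takes 1/6.
Franciszka is living and takes 1/3.
Agnieszka predeceased; the 1/3 allotted to Agnieszka's branch passes to Agnieszka's issue by representation.
The 1/3 is divided into 3 equal shares of 1/9 among Nadia, Radoslaw, Zofia.
Nadia is living and takes 1/9.
Radoslaw is living and takes 1/9.
Zofia predeceased; the 1/9 allotted to Zofia's branch passes to Zofia's issue by representation.
The 1/9 is divided into 4 equal shares of 1/36 among Bogdan, Eliasz, Halina, Kazimierz.
Bogdan is living and takes 1/36.
Eliasz is living and takes 1/36.
Halina is living and takes 1/36.
Kazimierz is living and takes 1/36.

Bogdan 1/36; Eliasz 1/36; Franciszka 1/3; Halina 1/36; Kazimierz 1/36; Mieczyslaw 1/6; Nadia 1/9; Oleg 1/6; Radoslaw 1/9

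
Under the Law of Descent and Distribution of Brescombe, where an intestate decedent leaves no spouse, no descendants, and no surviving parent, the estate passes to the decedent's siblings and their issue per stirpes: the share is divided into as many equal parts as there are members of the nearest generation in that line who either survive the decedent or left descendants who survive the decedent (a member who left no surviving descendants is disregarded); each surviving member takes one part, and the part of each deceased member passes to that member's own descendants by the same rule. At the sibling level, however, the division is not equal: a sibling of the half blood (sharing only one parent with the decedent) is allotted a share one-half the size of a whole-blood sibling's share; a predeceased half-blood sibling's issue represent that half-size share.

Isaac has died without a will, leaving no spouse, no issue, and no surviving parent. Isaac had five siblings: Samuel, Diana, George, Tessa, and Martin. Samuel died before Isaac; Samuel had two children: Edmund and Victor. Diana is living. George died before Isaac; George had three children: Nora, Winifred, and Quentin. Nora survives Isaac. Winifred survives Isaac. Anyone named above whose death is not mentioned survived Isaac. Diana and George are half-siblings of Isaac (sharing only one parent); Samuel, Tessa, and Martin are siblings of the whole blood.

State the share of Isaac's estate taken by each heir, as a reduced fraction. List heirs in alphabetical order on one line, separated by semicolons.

No spouse, descendants, or parent survives, so the estate passes to Isaac's siblings per stirpes.
Half-blood siblings count for one-half the weight of whole-blood siblings at the initial division.
Dividing 1 in proportion to weights (total weight 4): Samuel (weight 1) → 1/4; Diana (weight 1/2) → 1/8; George (weight 1/2) → 1/8; Tessa (weight 1) → 1/4; Martin (weight 1) → 1/4.
Samuel predeceased; the 1/4 allotted to Samuel's branch passes to Samuel's issue by representation.
The 1/4 is divided into 2 equal shares of 1/8 among Edmund, Victor.
Edmund is living and takes 1/8.
Victor is living and takes 1/8.
Diana is living and takes 1/8.
George predeceased; the 1/8 allotted to George's branch passes to George's issue by representation.
The 1/8 is divided into 3 equal shares of 1/24 among Nora, Winifred, Quentin.
Nora is living and takes 1/24.
Winifred is living and takes 1/24.
Quentin is living and takes 1/24.
Tessa is living and takes 1/4.
Martin is living and takes 1/4.

Diana 1/8; Edmund 1/8; Martin 1/4; Nora 1/24; Quentin 1/24; Tessa 1/4; Victor 1/8; Winifred 1/24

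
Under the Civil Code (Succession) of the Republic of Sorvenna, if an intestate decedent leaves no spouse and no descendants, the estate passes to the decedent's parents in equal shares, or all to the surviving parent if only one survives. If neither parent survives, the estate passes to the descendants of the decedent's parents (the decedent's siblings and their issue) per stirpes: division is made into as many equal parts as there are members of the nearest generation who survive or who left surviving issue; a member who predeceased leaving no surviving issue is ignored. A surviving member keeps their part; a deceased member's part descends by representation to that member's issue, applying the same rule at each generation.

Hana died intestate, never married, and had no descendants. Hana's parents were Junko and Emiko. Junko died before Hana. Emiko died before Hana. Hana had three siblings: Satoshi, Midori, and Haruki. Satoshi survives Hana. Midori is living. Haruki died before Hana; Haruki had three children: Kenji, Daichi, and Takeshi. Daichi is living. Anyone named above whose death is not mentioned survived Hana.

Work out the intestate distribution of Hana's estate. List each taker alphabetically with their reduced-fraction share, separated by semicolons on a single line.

Neither parent survives and there are no descendants, so the estate passes to Hana's siblings and their issue per stirpes.
The estate is divided into 3 equal shares of 1/3 among Satoshi, Midori, Haruki.
Satoshi is living and takes 1/3.
Midori is living and takes 1/3.
Haruki predeceased; the 1/3 allotted to Haruki's branch passes to Haruki's issue by representation.
The 1/3 is divided into 3 equal shares of 1/9 among Kenji, Daichi, Takeshi.
Kenji is living and takes 1/9.
Daichi is living and takes 1/9.
Takeshi is living and takes 1/9.

Daichi 1/9; Kenji 1/9; Midori 1/3; Satoshi 1/3; Takeshi 1/9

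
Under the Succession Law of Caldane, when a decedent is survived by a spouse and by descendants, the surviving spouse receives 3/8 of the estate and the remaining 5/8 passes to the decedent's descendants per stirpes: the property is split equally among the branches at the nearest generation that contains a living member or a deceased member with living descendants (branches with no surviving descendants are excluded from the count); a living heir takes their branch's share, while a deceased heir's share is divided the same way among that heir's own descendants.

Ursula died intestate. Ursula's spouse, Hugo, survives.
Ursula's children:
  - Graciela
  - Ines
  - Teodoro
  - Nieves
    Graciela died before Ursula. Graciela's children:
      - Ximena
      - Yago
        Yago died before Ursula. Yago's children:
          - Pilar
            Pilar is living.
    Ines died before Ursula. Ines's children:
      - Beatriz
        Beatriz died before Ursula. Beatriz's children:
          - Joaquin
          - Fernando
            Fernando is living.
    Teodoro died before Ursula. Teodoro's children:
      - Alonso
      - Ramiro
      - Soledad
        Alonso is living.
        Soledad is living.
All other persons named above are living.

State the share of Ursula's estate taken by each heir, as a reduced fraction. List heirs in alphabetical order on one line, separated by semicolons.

Alonso 5/96; Fernando 5/64; Hugo 3/8; Joaquin 5/64; Nieves 5/32; Pilar 5/64; Ramiro 5/96; Soledad 5/96; Ximena 5/64

Hugo, as surviving spouse, takes 3/8.
The remaining 5/8 passes to Ursula's descendants per stirpes.
The 5/8 is divided into 4 equal shares of 5/32 among Graciela, Ines, Teodoro, Nieves.
Graciela predeceased; the 5/32 allotted to Graciela's branch passes to Graciela's issue by representation.
The 5/32 is divided into 2 equal shares of 5/64 among Ximena, Yago.
Ximena is living and takes 5/64.
Yago predeceased; the 5/64 allotted to Yago's branch passes to Yago's issue by representation.
Pilar is the sole taker at this level and receives the full 5/64.
Ines predeceased; the 5/32 allotted to Ines's branch passes to Ines's issue by representation.
Beatriz's line is the sole branch at this level, so the full 5/32 passes to Beatriz's issue by representation.
The 5/32 is divided into 2 equal shares of 5/64 among Joaquin, Fernando.
Joaquin is living and takes 5/64.
Fernando is living and takes 5/64.
Teodoro predeceased; the 5/32 allotted to Teodoro's branch passes to Teodoro's issue by representation.
The 5/32 is divided into 3 equal shares of 5/96 among Alonso, Ramiro, Soledad.
Alonso is living and takes 5/96.
Ramiro is living and takes 5/96.
Soledad is living and takes 5/96.
Nieves is living and takes 5/32.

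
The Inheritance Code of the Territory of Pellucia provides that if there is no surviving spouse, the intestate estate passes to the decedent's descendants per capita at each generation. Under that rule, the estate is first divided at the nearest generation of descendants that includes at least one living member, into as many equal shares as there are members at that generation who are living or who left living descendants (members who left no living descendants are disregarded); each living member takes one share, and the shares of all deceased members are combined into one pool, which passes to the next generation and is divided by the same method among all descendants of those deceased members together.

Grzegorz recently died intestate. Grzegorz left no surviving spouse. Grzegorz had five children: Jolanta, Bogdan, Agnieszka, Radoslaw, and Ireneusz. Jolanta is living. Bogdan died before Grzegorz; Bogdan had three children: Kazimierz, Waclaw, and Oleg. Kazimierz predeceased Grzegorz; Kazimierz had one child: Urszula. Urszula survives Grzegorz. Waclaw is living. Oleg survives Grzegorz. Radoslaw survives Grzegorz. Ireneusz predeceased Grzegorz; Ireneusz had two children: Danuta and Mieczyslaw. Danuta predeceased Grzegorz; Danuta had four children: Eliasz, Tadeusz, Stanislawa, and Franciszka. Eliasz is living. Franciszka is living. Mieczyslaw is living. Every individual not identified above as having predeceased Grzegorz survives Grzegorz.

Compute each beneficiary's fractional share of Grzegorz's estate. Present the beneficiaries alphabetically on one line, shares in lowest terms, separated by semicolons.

There is no surviving spouse, so the entire estate passes to Grzegorz's descendants per capita at each generation.
At generation 1 (Jolanta, Bogdan, Agnieszka, Radoslaw, Ireneusz) there are 5 shares of (1)/5 = 1/5 each.
Living: Jolanta, Agnieszka, and Radoslaw — each takes 1/5.
Deceased: Bogdan and Ireneusz. Their combined 2/5 is pooled and carried to generation 2.
At generation 2 (Kazimierz, Waclaw, Oleg, Danuta, Mieczyslaw) there are 5 shares of (2/5)/5 = 2/25 each.
Living: Waclaw, Oleg, and Mieczyslaw — each takes 2/25.
Deceased: Kazimierz and Danuta. Their combined 4/25 is pooled and carried to generation 3.
At generation 3 (Urszula, Eliasz, Tadeusz, Stanislawa, Franciszka) there are 5 shares of (4/25)/5 = 4/125 each.
Living: Urszula, Eliasz, Tadeusz, Stanislawa, and Franciszka — each takes 4/125.

Agnieszka 1/5; Eliasz 4/125; Franciszka 4/125; Jolanta 1/5; Mieczyslaw 2/25; Oleg 2/25; Radoslaw 1/5; Stanislawa 4/125; Tadeusz 4/125; Urszula 4/125; Waclaw 2/25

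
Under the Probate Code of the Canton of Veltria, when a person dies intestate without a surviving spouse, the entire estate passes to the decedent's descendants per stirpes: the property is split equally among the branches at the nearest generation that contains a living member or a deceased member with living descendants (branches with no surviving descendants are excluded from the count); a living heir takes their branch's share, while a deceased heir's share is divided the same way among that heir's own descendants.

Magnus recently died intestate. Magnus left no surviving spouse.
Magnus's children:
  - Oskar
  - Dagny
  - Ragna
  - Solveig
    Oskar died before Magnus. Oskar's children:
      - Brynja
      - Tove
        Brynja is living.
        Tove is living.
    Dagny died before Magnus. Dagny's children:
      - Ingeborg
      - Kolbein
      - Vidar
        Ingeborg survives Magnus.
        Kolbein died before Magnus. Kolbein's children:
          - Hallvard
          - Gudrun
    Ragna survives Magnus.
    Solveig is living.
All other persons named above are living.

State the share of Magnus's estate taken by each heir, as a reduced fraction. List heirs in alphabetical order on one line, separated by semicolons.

Brynja 1/8; Gudrun 1/24; Hallvard 1/24; Ingeborg 1/12; Ragna 1/4; Solveig 1/4; Tove 1/8; Vidar 1/12

There is no surviving spouse, so the entire estate passes to Magnus's descendants per stirpes.
The estate is divided into 4 equal shares of 1/4 among Oskar, Dagny, Ragna, Solveig.
Oskar predeceased; the 1/4 allotted to Oskar's branch passes to Oskar's issue by representation.
The 1/4 is divided into 2 equal shares of 1/8 among Brynja, Tove.
Brynja is living and takes 1/8.
Tove is living and takes 1/8.
Dagny predeceased; the 1/4 allotted to Dagny's branch passes to Dagny's issue by representation.
The 1/4 is divided into 3 equal shares of 1/12 among Ingeborg, Kolbein, Vidar.
Ingeborg is living and takes 1/12.
Kolbein predeceased; the 1/12 allotted to Kolbein's branch passes to Kolbein's issue by representation.
The 1/12 is divided into 2 equal shares of 1/24 among Hallvard, Gudrun.
Hallvard is living and takes 1/24.
Gudrun is living and takes 1/24.
Vidar is living and takes 1/12.
Ragna is living and takes 1/4.
Solveig is living and takes 1/4.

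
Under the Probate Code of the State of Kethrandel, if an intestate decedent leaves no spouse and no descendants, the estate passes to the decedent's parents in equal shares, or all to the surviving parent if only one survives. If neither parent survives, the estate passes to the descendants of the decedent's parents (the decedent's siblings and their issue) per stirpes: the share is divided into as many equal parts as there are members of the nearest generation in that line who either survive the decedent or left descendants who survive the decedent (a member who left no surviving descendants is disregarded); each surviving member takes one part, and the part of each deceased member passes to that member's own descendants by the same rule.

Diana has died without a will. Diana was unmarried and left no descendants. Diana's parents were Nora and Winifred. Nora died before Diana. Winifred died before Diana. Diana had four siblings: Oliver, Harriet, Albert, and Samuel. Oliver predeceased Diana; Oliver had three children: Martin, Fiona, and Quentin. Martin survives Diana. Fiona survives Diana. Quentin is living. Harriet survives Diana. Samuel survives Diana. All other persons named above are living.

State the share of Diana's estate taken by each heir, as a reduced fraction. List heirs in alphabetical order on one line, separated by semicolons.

Neither parent survives and there are no descendants, so the estate passes to Diana's siblings and their issue per stirpes.
The estate is divided into 4 equal shares of 1/4 among Oliver, Harriet, Albert, Samuel.
Oliver predeceased; the 1/4 allotted to Oliver's branch passes to Oliver's issue by representation.
The 1/4 is divided into 3 equal shares of 1/12 among Martin, Fiona, Quentin.
Martin is living and takes 1/12.
Fiona is living and takes 1/12.
Quentin is living and takes 1/12.
Harriet is living and takes 1/4.
Albert is living and takes 1/4.
Samuel is living and takes 1/4.

Albert 1/4; Fiona 1/12; Harriet 1/4; Martin 1/12; Quentin 1/12; Samuel 1/4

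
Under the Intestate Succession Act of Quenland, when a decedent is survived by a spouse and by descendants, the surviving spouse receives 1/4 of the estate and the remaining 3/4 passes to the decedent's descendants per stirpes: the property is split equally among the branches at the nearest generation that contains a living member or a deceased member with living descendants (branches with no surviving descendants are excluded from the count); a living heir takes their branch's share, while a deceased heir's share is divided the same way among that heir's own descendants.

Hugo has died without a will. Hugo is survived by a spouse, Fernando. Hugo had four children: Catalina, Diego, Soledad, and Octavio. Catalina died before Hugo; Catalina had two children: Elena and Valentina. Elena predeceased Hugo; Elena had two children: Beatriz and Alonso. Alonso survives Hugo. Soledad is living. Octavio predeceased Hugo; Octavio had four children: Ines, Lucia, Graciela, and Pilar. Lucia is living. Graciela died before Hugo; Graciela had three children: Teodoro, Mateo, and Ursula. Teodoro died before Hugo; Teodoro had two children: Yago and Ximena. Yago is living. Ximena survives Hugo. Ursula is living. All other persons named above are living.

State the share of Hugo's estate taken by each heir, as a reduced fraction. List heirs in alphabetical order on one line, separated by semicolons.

Fernando, as surviving spouse, takes 1/4.
The remaining 3/4 passes to Hugo's descendants per stirpes.
The 3/4 is divided into 4 equal shares of 3/16 among Catalina, Diego, Soledad, Octavio.
Catalina predeceased; the 3/16 allotted to Catalina's branch passes to Catalina's issue by representation.
The 3/16 is divided into 2 equal shares of 3/32 among Elena, Valentina.
Elena predeceased; the 3/32 allotted to Elena's branch passes to Elena's issue by representation.
The 3/32 is divided into 2 equal shares of 3/64 among Beatriz, Alonso.
Beatriz is living and takes 3/64.
Alonso is living and takes 3/64.
Valentina is living and takes 3/32.
Diego is living and takes 3/16.
Soledad is living and takes 3/16.
Octavio predeceased; the 3/16 allotted to Octavio's branch passes to Octavio's issue by representation.
The 3/16 is divided into 4 equal shares of 3/64 among Ines, Lucia, Graciela, Pilar.
Ines is living and takes 3/64.
Lucia is living and takes 3/64.
Graciela predeceased; the 3/64 allotted to Graciela's branch passes to Graciela's issue by representation.
The 3/64 is divided into 3 equal shares of 1/64 among Teodoro, Mateo, Ursula.
Teodoro predeceased; the 1/64 allotted to Teodoro's branch passes to Teodoro's issue by representation.
The 1/64 is divided into 2 equal shares of 1/128 among Yago, Ximena.
Yago is living and takes 1/128.
Ximena is living and takes 1/128.
Mateo is living and takes 1/64.
Ursula is living and takes 1/64.
Pilar is living and takes 3/64.

Alonso 3/64; Beatriz 3/64; Diego 3/16; Fernando 1/4; Ines 3/64; Lucia 3/64; Mateo 1/64; Pilar 3/64; Soledad 3/16; Ursula 1/64; Valentina 3/32; Ximena 1/128; Yago 1/128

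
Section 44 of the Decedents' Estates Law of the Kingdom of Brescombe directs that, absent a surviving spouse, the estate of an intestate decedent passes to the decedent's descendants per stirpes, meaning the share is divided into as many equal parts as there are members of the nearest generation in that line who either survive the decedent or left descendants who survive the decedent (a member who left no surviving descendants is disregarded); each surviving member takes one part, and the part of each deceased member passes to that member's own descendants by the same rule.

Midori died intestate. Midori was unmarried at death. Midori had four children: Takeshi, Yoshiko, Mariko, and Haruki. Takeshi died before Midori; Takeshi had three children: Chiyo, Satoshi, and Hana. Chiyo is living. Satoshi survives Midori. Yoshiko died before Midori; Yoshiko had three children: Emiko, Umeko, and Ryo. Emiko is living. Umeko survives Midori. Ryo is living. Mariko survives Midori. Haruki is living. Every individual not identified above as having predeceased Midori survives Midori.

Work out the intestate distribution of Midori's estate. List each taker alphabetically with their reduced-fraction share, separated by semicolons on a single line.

There is no surviving spouse, so the entire estate passes to Midori's descendants per stirpes.
The estate is divided into 4 equal shares of 1/4 among Takeshi, Yoshiko, Mariko, Haruki.
Takeshi predeceased; the 1/4 allotted to Takeshi's branch passes to Takeshi's issue by representation.
The 1/4 is divided into 3 equal shares of 1/12 among Chiyo, Satoshi, Hana.
Chiyo is living and takes 1/12.
Satoshi is living and takes 1/12.
Hana is living and takes 1/12.
Yoshiko predeceased; the 1/4 allotted to Yoshiko's branch passes to Yoshiko's issue by representation.
The 1/4 is divided into 3 equal shares of 1/12 among Emiko, Umeko, Ryo.
Emiko is living and takes 1/12.
Umeko is living and takes 1/12.
Ryo is living and takes 1/12.
Mariko is living and takes 1/4.
Haruki is living and takes 1/4.

Chiyo 1/12; Emiko 1/12; Hana 1/12; Haruki 1/4; Mariko 1/4; Ryo 1/12; Satoshi 1/12; Umeko 1/12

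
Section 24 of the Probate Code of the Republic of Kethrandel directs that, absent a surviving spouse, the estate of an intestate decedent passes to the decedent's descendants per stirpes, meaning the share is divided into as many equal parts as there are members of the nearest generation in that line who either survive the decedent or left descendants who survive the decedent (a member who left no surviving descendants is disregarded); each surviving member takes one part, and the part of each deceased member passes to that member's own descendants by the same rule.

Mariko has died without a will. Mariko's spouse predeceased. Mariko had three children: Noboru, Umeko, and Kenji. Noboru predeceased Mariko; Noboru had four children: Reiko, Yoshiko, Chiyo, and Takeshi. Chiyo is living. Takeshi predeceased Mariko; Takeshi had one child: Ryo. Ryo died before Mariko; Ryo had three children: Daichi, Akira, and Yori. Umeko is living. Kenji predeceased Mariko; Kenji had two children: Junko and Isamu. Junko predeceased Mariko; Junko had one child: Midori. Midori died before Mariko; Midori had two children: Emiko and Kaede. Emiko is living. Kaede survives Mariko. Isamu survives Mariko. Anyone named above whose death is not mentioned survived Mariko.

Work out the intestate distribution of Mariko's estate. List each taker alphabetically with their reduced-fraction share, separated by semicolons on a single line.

There is no surviving spouse, so the entire estate passes to Mariko's descendants per stirpes.
The estate is divided into 3 equal shares of 1/3 among Noboru, Umeko, Kenji.
Noboru predeceased; the 1/3 allotted to Noboru's branch passes to Noboru's issue by representation.
The 1/3 is divided into 4 equal shares of 1/12 among Reiko, Yoshiko, Chiyo, Takeshi.
Reiko is living and takes 1/12.
Yoshiko is living and takes 1/12.
Chiyo is living and takes 1/12.
Takeshi predeceased; the 1/12 allotted to Takeshi's branch passes to Takeshi's issue by representation.
Ryo's line is the sole branch at this level, so the full 1/12 passes to Ryo's issue by representation.
The 1/12 is divided into 3 equal shares of 1/36 among Daichi, Akira, Yori.
Daichi is living and takes 1/36.
Akira is living and takes 1/36.
Yori is living and takes 1/36.
Umeko is living and takes 1/3.
Kenji predeceased; the 1/3 allotted to Kenji's branch passes to Kenji's issue by representation.
The 1/3 is divided into 2 equal shares of 1/6 among Junko, Isamu.
Junko predeceased; the 1/6 allotted to Junko's branch passes to Junko's issue by representation.
Midori's line is the sole branch at this level, so the full 1/6 passes to Midori's issue by representation.
The 1/6 is divided into 2 equal shares of 1/12 among Emiko, Kaede.
Emiko is living and takes 1/12.
Kaede is living and takes 1/12.
Isamu is living and takes 1/6.

Akira 1/36; Chiyo 1/12; Daichi 1/36; Emiko 1/12; Isamu 1/6; Kaede 1/12; Reiko 1/12; Umeko 1/3; Yori 1/36; Yoshiko 1/12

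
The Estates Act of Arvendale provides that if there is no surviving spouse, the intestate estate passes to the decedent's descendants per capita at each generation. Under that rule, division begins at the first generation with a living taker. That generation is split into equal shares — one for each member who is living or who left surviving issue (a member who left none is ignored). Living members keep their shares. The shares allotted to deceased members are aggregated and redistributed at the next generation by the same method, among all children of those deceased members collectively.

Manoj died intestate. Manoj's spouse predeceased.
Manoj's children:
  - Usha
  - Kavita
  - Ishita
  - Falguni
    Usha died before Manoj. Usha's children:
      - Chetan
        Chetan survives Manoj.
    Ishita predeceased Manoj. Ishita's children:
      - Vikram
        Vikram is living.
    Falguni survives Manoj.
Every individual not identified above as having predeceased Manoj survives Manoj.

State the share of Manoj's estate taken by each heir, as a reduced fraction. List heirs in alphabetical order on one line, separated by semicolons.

There is no surviving spouse, so the entire estate passes to Manoj's descendants per capita at each generation.
At generation 1 (Usha, Kavita, Ishita, Falguni) there are 4 shares of (1)/4 = 1/4 each.
Living: Kavita and Falguni — each takes 1/4.
Deceased: Usha and Ishita. Their combined 1/2 is pooled and carried to generation 2.
At generation 2 (Chetan, Vikram) there are 2 shares of (1/2)/2 = 1/4 each.
Living: Chetan and Vikram — each takes 1/4.

Chetan 1/4; Falguni 1/4; Kavita 1/4; Vikram 1/4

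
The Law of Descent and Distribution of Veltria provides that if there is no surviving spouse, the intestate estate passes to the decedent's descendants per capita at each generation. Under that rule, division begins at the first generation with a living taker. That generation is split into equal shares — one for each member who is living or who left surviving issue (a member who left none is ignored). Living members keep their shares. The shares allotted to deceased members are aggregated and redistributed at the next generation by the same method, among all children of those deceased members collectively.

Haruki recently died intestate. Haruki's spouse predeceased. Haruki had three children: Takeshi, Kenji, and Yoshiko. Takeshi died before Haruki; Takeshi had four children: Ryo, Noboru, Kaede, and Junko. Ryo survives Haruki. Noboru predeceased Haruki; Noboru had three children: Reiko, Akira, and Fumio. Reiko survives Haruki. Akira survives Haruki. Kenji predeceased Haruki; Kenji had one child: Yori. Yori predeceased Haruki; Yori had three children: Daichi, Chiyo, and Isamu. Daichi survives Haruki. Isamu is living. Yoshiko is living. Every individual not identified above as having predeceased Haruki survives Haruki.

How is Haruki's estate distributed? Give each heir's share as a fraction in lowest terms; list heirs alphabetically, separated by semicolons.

Akira 2/45; Chiyo 2/45; Daichi 2/45; Fumio 2/45; Isamu 2/45; Junko 2/15; Kaede 2/15; Reiko 2/45; Ryo 2/15; Yoshiko 1/3

There is no surviving spouse, so the entire estate passes to Haruki's descendants per capita at each generation.
At generation 1 (Takeshi, Kenji, Yoshiko) there are 3 shares of (1)/3 = 1/3 each.
Living: Yoshiko — each takes 1/3.
Deceased: Takeshi and Kenji. Their combined 2/3 is pooled and carried to generation 2.
At generation 2 (Ryo, Noboru, Kaede, Junko, Yori) there are 5 shares of (2/3)/5 = 2/15 each.
Living: Ryo, Kaede, and Junko — each takes 2/15.
Deceased: Noboru and Yori. Their combined 4/15 is pooled and carried to generation 3.
At generation 3 (Reiko, Akira, Fumio, Daichi, Chiyo, Isamu) there are 6 shares of (4/15)/6 = 2/45 each.
Living: Reiko, Akira, Fumio, Daichi, Chiyo, and Isamu — each takes 2/45.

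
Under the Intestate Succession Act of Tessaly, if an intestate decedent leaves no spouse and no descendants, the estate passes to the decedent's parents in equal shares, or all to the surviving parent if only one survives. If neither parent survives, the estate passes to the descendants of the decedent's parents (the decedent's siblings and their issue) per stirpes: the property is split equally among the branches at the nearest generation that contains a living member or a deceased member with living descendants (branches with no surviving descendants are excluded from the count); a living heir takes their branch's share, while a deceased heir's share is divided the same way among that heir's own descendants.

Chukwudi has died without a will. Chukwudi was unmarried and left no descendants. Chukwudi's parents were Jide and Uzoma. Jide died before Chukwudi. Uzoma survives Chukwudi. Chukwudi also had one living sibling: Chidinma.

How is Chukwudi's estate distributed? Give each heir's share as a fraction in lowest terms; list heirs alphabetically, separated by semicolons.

Only one parent, Uzoma, survives, so Uzoma takes the entire estate. The siblings take nothing because a surviving parent has priority.

Uzoma 1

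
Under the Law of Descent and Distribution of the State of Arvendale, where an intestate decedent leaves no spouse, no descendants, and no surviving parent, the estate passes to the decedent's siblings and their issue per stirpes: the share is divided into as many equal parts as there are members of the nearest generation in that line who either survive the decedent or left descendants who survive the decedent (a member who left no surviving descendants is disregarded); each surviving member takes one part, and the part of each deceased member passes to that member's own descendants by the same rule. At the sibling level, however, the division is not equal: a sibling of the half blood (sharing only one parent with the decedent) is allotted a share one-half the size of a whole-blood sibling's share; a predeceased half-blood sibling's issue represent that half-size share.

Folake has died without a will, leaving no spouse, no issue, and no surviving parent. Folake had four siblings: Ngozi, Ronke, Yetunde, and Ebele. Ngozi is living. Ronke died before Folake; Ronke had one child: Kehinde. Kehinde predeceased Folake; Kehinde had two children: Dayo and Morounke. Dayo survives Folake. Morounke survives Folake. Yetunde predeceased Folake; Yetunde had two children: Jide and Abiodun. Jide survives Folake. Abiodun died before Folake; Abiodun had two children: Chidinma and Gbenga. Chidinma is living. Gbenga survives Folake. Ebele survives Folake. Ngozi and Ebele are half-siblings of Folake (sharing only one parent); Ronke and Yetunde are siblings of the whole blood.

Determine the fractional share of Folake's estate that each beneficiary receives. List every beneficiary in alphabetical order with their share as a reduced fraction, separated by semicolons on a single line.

No spouse, descendants, or parent survives, so the estate passes to Folake's siblings per stirpes.
Half-blood siblings count for one-half the weight of whole-blood siblings at the initial division.
Dividing 1 in proportion to weights (total weight 3): Ngozi (weight 1/2) → 1/6; Ronke (weight 1) → 1/3; Yetunde (weight 1) → 1/3; Ebele (weight 1/2) → 1/6.
Ngozi is living and takes 1/6.
Ronke predeceased; the 1/3 allotted to Ronke's branch passes to Ronke's issue by representation.
Kehinde's line is the sole branch at this level, so the full 1/3 passes to Kehinde's issue by representation.
The 1/3 is divided into 2 equal shares of 1/6 among Dayo, Morounke.
Dayo is living and takes 1/6.
Morounke is living and takes 1/6.
Yetunde predeceased; the 1/3 allotted to Yetunde's branch passes to Yetunde's issue by representation.
The 1/3 is divided into 2 equal shares of 1/6 among Jide, Abiodun.
Jide is living and takes 1/6.
Abiodun predeceased; the 1/6 allotted to Abiodun's branch passes to Abiodun's issue by representation.
The 1/6 is divided into 2 equal shares of 1/12 among Chidinma, Gbenga.
Chidinma is living and takes 1/12.
Gbenga is living and takes 1/12.
Ebele is living and takes 1/6.

Chidinma 1/12; Dayo 1/6; Ebele 1/6; Gbenga 1/12; Jide 1/6; Morounke 1/6; Ngozi 1/6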